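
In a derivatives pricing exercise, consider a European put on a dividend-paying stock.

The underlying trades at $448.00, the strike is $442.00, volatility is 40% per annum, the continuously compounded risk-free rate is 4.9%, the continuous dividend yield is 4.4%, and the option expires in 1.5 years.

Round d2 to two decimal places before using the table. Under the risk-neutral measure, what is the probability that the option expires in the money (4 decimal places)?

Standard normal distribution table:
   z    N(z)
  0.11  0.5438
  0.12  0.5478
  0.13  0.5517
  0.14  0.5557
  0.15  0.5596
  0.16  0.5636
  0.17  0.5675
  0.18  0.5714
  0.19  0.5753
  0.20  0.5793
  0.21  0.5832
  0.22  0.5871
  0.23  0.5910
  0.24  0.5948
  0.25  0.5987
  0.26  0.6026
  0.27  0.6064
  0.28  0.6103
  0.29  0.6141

0.5793

T = 1.5;  σ√T = 0.4899
d₁ = [ln(448/442) + (0.049 − 0.044 + 0.4²/2)·1.5] / 0.4899 = [0.0135 + 0.1275] / 0.4899 = 0.2878 → 0.29
d₂ = d₁ − σ√T = 0.2878 − 0.4899 = -0.2021 → -0.20
Risk-neutral Pr[S_T < K] = N(−d₂) = N(0.20) = 0.5793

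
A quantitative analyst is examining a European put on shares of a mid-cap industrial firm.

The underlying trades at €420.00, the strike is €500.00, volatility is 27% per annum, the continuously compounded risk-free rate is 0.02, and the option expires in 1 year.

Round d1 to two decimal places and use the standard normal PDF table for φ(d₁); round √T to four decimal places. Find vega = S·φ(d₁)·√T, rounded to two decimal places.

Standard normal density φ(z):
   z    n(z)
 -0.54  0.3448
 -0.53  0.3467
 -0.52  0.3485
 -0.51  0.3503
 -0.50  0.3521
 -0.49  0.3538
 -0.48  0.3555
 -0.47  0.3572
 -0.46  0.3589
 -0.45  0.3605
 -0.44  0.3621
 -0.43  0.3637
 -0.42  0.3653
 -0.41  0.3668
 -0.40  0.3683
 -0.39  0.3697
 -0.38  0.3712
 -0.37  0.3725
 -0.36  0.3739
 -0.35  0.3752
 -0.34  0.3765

σ√T = 0.27·√1 = 0.2700
d₁ = [ln(420/500) + (0.02 + ½·0.27²)·1] / (σ√T) = (-0.1744 + 0.0565) / 0.2700 = -0.4367 → -0.44
√T = √1 = 1.0000
φ(d₁) = φ(-0.44) = 0.3621
vega = S·φ(d₁)·√T = 420·0.3621·1.0000 = 152.0820

152.08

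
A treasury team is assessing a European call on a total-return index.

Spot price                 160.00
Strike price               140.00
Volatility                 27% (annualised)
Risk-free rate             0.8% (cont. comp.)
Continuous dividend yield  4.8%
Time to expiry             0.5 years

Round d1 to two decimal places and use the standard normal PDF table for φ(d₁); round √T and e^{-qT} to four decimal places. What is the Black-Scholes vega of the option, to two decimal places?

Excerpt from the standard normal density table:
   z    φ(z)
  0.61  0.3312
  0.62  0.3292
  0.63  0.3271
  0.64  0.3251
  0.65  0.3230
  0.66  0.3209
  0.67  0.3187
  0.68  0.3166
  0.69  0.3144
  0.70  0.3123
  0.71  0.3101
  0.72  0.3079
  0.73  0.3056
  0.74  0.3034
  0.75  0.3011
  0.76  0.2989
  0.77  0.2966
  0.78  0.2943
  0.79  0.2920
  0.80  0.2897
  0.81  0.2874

σ√T = 0.27·√0.5 = 0.1909
ln(S/K) + (r − q + σ²/2)T = ln(160/140) + (0.008 − 0.048 + 0.27²/2)·0.5 = 0.1335 − 0.0018 = 0.1318
d₁ = 0.1318 / 0.1909 = 0.6901 ≈ 0.69
√T = √0.5 = 0.7071
φ(d₁) = φ(0.69) = 0.3144
e^(−qT) = e^(−0.048·0.5) = 0.9763
vega = S·e^(−qT)·φ(d₁)·√T = 160·0.9763·0.3144·0.7071 = 34.7270
(Vega is the same for a European call and put with the same parameters.)

34.73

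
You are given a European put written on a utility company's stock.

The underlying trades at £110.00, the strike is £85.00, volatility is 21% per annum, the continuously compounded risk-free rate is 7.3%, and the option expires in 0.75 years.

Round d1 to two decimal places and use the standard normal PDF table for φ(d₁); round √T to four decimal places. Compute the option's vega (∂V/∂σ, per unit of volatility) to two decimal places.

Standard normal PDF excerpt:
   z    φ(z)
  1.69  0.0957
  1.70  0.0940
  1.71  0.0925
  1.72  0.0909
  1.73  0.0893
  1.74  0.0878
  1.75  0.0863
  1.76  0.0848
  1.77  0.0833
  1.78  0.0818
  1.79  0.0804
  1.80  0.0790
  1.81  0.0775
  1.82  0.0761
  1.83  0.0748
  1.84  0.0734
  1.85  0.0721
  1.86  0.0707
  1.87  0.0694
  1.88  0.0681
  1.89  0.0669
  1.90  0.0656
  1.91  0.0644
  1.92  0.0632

7.38

σ√T = 0.21·√0.75 = 0.1819
d₁ = [ln(110/85) + (0.073 + ½·0.21²)·0.75] / (σ√T) = (0.2578 + 0.0713) / 0.1819 = 1.8097 which rounds to 1.81
√T = √0.75 = 0.8660
φ(d₁) = φ(1.81) = 0.0775
vega = S·φ(d₁)·√T = 110·0.0775·0.8660 = 7.3826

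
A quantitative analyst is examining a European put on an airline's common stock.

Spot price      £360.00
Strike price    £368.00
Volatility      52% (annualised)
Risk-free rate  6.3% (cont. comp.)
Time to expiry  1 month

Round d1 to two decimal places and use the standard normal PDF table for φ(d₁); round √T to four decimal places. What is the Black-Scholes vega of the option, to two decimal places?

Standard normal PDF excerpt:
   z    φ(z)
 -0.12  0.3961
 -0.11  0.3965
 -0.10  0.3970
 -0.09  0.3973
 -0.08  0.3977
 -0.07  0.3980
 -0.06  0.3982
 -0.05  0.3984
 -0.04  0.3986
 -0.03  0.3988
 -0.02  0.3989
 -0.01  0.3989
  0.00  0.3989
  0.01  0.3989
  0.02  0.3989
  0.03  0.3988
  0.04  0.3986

σ√T = 0.52·√0.08333 = 0.1501
d₁ = [ln(360/368) + (0.063 + 0.52²/2)·0.08333] / 0.1501 = [-0.0220 + 0.0165] / 0.1501 = -0.0364 which rounds to -0.04
√T = √0.08333 = 0.2887
φ(d₁) = φ(-0.04) = 0.3986
vega = S·φ(d₁)·√T = 360·0.3986·0.2887 = 41.4273

41.43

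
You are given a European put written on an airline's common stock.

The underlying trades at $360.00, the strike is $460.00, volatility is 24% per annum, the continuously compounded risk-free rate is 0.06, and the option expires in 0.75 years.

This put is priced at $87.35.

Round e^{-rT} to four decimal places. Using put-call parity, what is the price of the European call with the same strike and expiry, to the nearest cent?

exp(−rT) = exp(−0.06·0.75) = 0.9560
Put-call parity: C − P = S − K·e^(−rT) = 360 − 460·0.9560 = 360 − 439.7600 = -79.7600
C = P + (C − P) = 87.35 + (-79.7600) = 7.5900

$7.59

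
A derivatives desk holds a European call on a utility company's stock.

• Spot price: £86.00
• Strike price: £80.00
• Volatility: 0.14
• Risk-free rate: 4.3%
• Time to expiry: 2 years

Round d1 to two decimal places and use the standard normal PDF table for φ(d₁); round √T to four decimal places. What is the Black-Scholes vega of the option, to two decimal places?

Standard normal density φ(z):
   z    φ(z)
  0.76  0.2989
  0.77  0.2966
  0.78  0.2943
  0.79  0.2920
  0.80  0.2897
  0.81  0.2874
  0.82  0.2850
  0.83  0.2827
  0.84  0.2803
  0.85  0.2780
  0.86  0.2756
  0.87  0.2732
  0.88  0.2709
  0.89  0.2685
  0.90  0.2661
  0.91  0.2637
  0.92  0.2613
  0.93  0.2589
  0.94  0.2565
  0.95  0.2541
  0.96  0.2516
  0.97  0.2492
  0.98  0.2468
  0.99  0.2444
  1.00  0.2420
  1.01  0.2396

32.36

T = 2;  σ√T = 0.1980
d₁ = [ln(86/80) + (0.043 + 0.14²/2)·2] / 0.1980 = [0.0723 + 0.1056] / 0.1980 = 0.8986 ≈ 0.90
√T = √2 = 1.4142
φ(d₁) = φ(0.90) = 0.2661
vega = S·φ(d₁)·√T = 86·0.2661·1.4142 = 32.3634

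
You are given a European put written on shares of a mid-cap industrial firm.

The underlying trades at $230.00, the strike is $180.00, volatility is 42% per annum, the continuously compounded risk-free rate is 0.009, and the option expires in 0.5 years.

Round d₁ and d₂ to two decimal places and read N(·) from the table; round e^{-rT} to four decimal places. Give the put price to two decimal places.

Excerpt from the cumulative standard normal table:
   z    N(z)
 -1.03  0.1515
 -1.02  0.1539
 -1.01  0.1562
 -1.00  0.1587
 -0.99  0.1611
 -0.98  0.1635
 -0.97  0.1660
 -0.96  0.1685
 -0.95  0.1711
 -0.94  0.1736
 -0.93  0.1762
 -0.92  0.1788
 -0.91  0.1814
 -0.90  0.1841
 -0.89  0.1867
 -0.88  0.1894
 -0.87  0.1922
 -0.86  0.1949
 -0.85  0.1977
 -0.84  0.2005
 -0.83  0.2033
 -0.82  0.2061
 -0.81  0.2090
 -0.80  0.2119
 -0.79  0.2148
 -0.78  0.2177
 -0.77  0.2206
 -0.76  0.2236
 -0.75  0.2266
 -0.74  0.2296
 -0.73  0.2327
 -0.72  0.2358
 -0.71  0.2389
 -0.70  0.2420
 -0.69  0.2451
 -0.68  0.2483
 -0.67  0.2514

σ√T = 0.42 × 0.7071 = 0.2970
d₁ = [ln(230/180) + (0.009 + ½·0.42²)·0.5] / (σ√T) = (0.2451 + 0.0486) / 0.2970 = 0.9890 ≈ 0.99
d₂ = 0.9890 − 0.2970 = 0.6920 ≈ 0.69
exp(−rT) = exp(−0.009·0.5) = 0.9955
N(−d₂) = N(-0.69) = 0.2451;  N(−d₁) = N(-0.99) = 0.1611
P = 180·0.9955·0.2451 − 230·0.1611 = 43.9195 − 37.0530 = 6.8665

$6.87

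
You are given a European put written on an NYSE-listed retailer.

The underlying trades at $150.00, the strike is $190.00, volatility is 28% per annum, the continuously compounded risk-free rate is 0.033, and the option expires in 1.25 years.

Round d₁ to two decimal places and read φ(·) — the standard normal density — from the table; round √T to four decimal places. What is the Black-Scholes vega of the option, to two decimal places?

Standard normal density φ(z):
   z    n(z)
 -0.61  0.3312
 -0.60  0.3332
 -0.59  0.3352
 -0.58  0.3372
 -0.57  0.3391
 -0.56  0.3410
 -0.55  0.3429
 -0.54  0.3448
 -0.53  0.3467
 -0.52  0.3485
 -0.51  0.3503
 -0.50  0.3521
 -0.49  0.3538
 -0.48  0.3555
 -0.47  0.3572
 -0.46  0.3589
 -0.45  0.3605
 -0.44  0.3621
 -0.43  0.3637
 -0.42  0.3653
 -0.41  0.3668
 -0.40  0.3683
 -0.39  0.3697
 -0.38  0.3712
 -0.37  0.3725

59.90

T = 1.25;  σ√T = 0.3130
d₁ = [ln(150/190) + (0.033 + ½·0.28²)·1.25] / (σ√T) = (-0.2364 + 0.0903) / 0.3130 = -0.4668 ⇒ -0.47
√T = √1.25 = 1.1180
φ(d₁) = φ(-0.47) = 0.3572
vega = S·φ(d₁)·√T = 150·0.3572·1.1180 = 59.9024
(Vega is the same for a European call and put with the same parameters.)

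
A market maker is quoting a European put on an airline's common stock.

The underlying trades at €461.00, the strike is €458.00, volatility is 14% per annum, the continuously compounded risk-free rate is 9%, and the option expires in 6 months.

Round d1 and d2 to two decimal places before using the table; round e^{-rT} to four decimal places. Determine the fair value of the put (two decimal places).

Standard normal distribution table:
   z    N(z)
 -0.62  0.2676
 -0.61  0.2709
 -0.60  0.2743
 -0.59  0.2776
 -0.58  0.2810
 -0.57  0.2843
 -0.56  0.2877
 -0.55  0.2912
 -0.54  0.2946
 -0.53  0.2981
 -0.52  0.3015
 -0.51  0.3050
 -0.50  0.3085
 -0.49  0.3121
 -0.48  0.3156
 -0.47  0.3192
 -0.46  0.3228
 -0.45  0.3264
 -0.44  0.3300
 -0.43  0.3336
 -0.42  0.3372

σ√T = 0.14·√0.5 = 0.0990
ln(S/K) + (r + σ²/2)T = ln(461/458) + (0.09 + 0.14²/2)·0.5 = 0.0065 + 0.0499 = 0.0564
d₁ = 0.0564 / 0.0990 = 0.5700 ≈ 0.57
d₂ = d₁ − σ√T = 0.5700 − 0.0990 = 0.4710 ≈ 0.47
e^(−rT) = e^(−0.09·0.5) = 0.9560
N(−d₂) = N(-0.47) = 0.3192;  N(−d₁) = N(-0.57) = 0.2843
P = 458·0.9560·0.3192 − 461·0.2843 = 139.7611 − 131.0623 = 8.6988

€8.70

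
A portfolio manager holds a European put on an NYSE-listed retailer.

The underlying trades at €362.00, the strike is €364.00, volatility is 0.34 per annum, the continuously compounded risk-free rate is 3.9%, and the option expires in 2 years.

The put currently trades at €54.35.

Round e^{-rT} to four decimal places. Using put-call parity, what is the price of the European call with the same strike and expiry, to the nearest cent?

exp(−rT) = exp(−0.039·2) = 0.9250
Put-call parity: C − P = S − K·e^(−rT) = 362 − 364·0.9250 = 362 − 336.7000 = 25.3000
C = P + (C − P) = 54.35 + (25.3000) = 79.6500

€79.65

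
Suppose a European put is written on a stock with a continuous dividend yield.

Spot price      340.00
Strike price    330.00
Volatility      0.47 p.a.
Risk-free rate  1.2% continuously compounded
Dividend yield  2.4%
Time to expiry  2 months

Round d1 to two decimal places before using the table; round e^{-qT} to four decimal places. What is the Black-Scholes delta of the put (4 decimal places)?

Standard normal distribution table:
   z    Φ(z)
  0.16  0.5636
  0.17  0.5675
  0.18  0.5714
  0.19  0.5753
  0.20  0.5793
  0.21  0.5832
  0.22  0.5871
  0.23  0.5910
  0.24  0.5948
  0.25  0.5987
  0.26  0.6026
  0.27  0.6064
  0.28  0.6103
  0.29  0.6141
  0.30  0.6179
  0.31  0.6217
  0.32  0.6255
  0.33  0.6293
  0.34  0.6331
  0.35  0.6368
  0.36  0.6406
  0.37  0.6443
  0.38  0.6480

T = 0.1667;  σ√T = 0.1919
d₁ = [ln(340/330) + (0.012 − 0.024 + 0.47²/2)·0.1667] / 0.1919 = [0.0299 + 0.0164] / 0.1919 = 0.2411 ⇒ 0.24
N(d₁) = N(0.24) = 0.5948
Δ_put = exp(−qT)·(N(d₁) − 1) = 0.9960·(0.5948 − 1) = -0.4036

-0.4036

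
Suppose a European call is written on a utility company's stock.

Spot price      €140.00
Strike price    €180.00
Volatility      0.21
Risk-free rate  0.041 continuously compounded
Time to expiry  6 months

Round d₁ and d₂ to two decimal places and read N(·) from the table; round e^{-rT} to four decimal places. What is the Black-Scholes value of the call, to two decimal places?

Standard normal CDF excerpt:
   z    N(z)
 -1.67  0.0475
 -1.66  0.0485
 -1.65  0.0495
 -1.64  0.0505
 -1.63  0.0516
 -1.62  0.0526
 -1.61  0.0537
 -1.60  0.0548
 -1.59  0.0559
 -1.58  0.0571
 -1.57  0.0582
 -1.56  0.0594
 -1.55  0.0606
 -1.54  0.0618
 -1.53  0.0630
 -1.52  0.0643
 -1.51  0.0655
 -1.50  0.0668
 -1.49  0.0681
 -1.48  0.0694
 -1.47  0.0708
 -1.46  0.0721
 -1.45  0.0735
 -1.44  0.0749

€0.62

σ√T = 0.21 × 0.7071 = 0.1485
ln(S/K) + (r + σ²/2)T = ln(140/180) + (0.041 + 0.21²/2)·0.5 = -0.2513 + 0.0315 = -0.2198
d₁ = -0.2198 / 0.1485 = -1.4801 ⇒ -1.48
d₂ = d₁ − σ√T = -1.4801 − 0.1485 = -1.6286 ⇒ -1.63
exp(−rT) = exp(−0.041·0.5) = 0.9797
C = 140·N(-1.48) − 180·0.9797·N(-1.63) = 140·0.0694 − 180·0.9797·0.0516 = 9.7160 − 9.0995 = 0.6165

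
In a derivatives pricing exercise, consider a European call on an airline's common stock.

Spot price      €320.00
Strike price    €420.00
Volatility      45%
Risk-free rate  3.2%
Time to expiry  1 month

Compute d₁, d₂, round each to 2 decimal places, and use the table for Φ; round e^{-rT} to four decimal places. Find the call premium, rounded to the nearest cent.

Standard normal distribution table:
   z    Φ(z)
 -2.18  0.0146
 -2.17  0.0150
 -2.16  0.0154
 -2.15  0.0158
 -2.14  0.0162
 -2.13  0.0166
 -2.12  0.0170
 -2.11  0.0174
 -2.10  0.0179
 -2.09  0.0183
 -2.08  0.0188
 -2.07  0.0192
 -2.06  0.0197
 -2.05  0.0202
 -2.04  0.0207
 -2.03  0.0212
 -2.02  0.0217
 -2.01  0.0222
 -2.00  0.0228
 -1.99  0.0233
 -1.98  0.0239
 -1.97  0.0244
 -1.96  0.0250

σ√T = 0.45·√0.08333 = 0.1299
d₁ = [ln(320/420) + (0.032 + 0.45²/2)·0.08333] / 0.1299 = [-0.2719 + 0.0111] / 0.1299 = -2.0079 ⇒ -2.01
d₂ = d₁ − σ√T = -2.0079 − 0.1299 = -2.1378 ⇒ -2.14
e^(−rT) = e^(−0.032·0.08333) = 0.9973
C = 320·N(-2.01) − 420·0.9973·N(-2.14) = 320·0.0222 − 420·0.9973·0.0162 = 7.1040 − 6.7856 = 0.3184

€0.32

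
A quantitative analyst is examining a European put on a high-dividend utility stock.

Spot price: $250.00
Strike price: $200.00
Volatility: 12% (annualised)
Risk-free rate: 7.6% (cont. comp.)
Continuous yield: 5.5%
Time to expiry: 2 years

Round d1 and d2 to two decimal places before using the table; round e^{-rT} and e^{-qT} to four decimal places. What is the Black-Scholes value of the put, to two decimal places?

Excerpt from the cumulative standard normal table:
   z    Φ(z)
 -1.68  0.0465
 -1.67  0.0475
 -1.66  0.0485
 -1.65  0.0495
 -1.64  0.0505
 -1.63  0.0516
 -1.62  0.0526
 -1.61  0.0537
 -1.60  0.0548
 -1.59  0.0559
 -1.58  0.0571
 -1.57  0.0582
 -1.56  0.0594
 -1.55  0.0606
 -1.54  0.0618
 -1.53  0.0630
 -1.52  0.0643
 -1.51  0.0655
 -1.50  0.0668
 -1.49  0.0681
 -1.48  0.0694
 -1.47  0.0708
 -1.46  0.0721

$0.84

σ√T = 0.12·√2 = 0.1697
ln(S/K) + (r − q + σ²/2)T = ln(250/200) + (0.076 − 0.055 + 0.12²/2)·2 = 0.2231 + 0.0564 = 0.2795
d₁ = 0.2795 / 0.1697 = 1.6472 → 1.65
d₂ = d₁ − σ√T = 1.6472 − 0.1697 = 1.4775 → 1.48
e^(−qT) = e^(−0.055·2) = 0.8958;  e^(−rT) = e^(−0.076·2) = 0.8590
P = 200·0.8590·N(-1.48) − 250·0.8958·N(-1.65) = 200·0.8590·0.0694 − 250·0.8958·0.0495 = 11.9229 − 11.0855 = 0.8374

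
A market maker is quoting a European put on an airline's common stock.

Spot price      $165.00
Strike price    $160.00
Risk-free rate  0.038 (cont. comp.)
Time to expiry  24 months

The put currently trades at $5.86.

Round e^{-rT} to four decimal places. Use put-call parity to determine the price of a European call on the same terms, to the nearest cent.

e^(−rT) = e^(−0.038·2) = 0.9268
Put-call parity: C − P = S − K·e^(−rT) = 165 − 160·0.9268 = 165 − 148.2880 = 16.7120
C = P + (C − P) = 5.86 + (16.7120) = 22.5720

$22.57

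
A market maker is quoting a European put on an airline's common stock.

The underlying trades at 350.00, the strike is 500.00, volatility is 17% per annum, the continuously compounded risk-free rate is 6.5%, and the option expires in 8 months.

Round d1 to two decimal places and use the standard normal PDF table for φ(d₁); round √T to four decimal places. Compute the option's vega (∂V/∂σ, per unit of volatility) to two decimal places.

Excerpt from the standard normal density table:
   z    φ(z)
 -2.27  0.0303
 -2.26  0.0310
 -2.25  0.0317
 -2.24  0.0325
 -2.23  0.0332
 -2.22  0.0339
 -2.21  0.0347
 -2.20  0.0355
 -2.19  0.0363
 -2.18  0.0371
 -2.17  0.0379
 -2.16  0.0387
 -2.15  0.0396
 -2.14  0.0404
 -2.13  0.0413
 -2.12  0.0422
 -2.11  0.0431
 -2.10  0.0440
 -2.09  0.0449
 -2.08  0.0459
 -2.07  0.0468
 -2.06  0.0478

10.37

σ√T = 0.17·√0.6667 = 0.1388
ln(S/K) + (r + σ²/2)T = ln(350/500) + (0.065 + 0.17²/2)·0.6667 = -0.3567 + 0.0530 = -0.3037
d₁ = -0.3037 / 0.1388 = -2.1880 → -2.19
√T = √0.6667 = 0.8165
φ(d₁) = φ(-2.19) = 0.0363
vega = S·φ(d₁)·√T = 350·0.0363·0.8165 = 10.3736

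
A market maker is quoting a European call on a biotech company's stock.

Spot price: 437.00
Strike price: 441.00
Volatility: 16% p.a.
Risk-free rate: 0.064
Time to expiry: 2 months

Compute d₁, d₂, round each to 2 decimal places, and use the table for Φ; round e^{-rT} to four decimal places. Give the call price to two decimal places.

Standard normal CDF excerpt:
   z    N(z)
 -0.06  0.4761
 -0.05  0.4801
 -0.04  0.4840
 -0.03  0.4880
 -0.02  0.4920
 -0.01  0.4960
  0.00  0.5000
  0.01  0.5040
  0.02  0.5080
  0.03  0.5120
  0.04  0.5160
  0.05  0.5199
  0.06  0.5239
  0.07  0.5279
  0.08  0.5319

12.53

σ√T = 0.16 × 0.4082 = 0.0653
d₁ = [ln(437/441) + (0.064 + 0.16²/2)·0.1667] / 0.0653 = [-0.0091 + 0.0128] / 0.0653 = 0.0565 ⇒ 0.06
d₂ = d₁ − σ√T = 0.0565 − 0.0653 = -0.0089 ⇒ -0.01
e^(−rT) = e^(−0.064·0.1667) = 0.9894
N(d₁) = N(0.06) = 0.5239;  N(d₂) = N(-0.01) = 0.4960
C = 437·0.5239 − 441·0.9894·0.4960 = 228.9443 − 216.4174 = 12.5269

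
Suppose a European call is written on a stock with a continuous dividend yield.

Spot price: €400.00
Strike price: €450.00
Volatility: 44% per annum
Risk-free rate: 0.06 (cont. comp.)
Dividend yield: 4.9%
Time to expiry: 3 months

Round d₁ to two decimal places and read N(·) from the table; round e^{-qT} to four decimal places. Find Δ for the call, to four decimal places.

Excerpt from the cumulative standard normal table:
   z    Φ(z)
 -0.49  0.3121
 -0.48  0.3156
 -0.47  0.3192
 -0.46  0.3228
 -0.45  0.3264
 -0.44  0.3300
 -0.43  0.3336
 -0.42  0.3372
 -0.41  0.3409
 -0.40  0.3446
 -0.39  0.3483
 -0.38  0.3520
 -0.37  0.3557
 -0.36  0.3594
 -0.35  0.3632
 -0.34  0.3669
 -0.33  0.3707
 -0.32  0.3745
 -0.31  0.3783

0.3367

σ√T = 0.44 × 0.5000 = 0.2200
d₁ = [ln(400/450) + (0.06 − 0.049 + 0.44²/2)·0.25] / 0.2200 = [-0.1178 + 0.0269] / 0.2200 = -0.4129 ≈ -0.41
N(d₁) = N(-0.41) = 0.3409
Δ_call = exp(−qT)·N(d₁) = 0.9878·0.3409 = 0.3367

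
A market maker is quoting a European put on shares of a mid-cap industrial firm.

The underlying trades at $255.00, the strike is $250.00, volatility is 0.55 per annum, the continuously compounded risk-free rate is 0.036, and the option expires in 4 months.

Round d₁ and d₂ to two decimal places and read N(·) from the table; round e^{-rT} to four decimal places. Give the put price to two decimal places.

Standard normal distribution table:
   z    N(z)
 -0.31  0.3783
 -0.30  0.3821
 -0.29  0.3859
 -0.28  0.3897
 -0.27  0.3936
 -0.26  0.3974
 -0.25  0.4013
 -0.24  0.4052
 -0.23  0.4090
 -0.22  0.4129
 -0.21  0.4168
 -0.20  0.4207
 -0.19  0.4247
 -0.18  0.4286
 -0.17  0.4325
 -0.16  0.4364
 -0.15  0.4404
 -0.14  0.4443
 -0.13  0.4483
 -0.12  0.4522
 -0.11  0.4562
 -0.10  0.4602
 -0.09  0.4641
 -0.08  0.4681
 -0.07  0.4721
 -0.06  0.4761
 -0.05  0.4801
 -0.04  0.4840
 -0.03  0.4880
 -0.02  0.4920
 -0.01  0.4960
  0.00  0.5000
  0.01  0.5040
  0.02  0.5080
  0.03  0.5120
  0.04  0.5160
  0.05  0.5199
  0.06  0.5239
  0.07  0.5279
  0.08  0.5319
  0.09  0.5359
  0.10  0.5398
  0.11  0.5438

$28.08

σ√T = 0.55·√0.3333 = 0.3175
ln(S/K) + (r + σ²/2)T = ln(255/250) + (0.036 + 0.55²/2)·0.3333 = 0.0198 + 0.0624 = 0.0822
d₁ = 0.0822 / 0.3175 = 0.2589 which rounds to 0.26
d₂ = d₁ − σ√T = 0.2589 − 0.3175 = -0.0586 which rounds to -0.06
e^(−rT) = e^(−0.036·0.3333) = 0.9881
P = 250·0.9881·N(0.06) − 255·N(-0.26) = 250·0.9881·0.5239 − 255·0.3974 = 129.4164 − 101.3370 = 28.0794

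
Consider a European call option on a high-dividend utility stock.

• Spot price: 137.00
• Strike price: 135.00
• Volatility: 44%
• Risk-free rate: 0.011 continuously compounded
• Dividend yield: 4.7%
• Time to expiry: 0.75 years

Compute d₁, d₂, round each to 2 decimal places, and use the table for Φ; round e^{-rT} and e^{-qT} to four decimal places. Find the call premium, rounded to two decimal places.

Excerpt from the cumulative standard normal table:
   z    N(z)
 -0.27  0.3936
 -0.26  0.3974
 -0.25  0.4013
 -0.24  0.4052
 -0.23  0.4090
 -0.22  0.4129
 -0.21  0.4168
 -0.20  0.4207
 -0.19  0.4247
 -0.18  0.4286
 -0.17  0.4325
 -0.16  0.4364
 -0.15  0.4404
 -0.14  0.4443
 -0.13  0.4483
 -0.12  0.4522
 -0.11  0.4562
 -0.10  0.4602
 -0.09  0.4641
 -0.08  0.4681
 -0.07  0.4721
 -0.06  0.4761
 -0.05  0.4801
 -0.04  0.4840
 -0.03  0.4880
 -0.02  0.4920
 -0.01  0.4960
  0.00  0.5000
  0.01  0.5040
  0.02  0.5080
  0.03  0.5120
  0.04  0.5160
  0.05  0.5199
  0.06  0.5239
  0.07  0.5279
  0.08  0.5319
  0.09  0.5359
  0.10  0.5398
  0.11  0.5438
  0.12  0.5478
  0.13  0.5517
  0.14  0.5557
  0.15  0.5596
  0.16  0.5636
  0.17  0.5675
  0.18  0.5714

19.26

σ√T = 0.44 × 0.8660 = 0.3811
d₁ = [ln(137/135) + (0.011 − 0.047 + 0.44²/2)·0.75] / 0.3811 = [0.0147 + 0.0456] / 0.3811 = 0.1583 ⇒ 0.16
d₂ = d₁ − σ√T = 0.1583 − 0.3811 = -0.2228 ⇒ -0.22
exp(−qT) = exp(−0.047·0.75) = 0.9654;  exp(−rT) = exp(−0.011·0.75) = 0.9918
C = 137·0.9654·N(0.16) − 135·0.9918·N(-0.22) = 137·0.9654·0.5636 − 135·0.9918·0.4129 = 74.5416 − 55.2844 = 19.2572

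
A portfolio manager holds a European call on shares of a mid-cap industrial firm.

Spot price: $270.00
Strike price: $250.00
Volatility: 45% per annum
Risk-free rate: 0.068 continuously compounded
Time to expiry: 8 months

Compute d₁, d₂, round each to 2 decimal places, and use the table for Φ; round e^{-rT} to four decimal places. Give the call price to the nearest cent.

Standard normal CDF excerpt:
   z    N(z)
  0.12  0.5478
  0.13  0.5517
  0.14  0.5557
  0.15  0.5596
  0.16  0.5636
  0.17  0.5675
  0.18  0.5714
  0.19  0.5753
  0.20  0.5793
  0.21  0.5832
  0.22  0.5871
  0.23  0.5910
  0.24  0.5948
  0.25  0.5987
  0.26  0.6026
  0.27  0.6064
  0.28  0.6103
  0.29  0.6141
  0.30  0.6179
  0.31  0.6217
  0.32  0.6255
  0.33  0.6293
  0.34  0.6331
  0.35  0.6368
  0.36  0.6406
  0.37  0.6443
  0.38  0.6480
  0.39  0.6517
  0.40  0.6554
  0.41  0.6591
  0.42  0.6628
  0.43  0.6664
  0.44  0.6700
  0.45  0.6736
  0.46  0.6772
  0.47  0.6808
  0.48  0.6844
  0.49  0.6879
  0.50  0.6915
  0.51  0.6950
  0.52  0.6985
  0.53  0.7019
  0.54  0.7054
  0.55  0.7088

$54.89

T = 0.6667;  σ√T = 0.3674
ln(S/K) + (r + σ²/2)T = ln(270/250) + (0.068 + 0.45²/2)·0.6667 = 0.0770 + 0.1128 = 0.1898
d₁ = 0.1898 / 0.3674 = 0.5166 → 0.52
d₂ = d₁ − σ√T = 0.5166 − 0.3674 = 0.1491 → 0.15
exp(−rT) = exp(−0.068·0.6667) = 0.9557
N(d₁) = N(0.52) = 0.6985;  N(d₂) = N(0.15) = 0.5596
C = 270·0.6985 − 250·0.9557·0.5596 = 188.5950 − 133.7024 = 54.8926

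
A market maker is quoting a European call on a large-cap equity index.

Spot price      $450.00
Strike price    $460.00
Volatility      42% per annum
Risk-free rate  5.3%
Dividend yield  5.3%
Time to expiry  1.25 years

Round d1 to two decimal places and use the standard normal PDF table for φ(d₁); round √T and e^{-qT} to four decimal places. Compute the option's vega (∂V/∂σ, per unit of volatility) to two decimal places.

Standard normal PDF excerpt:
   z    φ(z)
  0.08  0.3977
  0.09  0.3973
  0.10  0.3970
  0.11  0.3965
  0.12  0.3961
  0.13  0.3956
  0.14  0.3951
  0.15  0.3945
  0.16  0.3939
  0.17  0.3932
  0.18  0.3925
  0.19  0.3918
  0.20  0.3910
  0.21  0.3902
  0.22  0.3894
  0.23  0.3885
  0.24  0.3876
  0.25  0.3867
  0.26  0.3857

σ√T = 0.42·√1.25 = 0.4696
d₁ = [ln(450/460) + (0.053 − 0.053 + 0.42²/2)·1.25] / 0.4696 = [-0.0220 + 0.1102] / 0.4696 = 0.1880 which rounds to 0.19
√T = √1.25 = 1.1180
φ(d₁) = φ(0.19) = 0.3918
exp(−qT) = exp(−0.053·1.25) = 0.9359
vega = S·exp(−qT)·φ(d₁)·√T = 450·0.9359·0.3918·1.1180 = 184.4795

184.48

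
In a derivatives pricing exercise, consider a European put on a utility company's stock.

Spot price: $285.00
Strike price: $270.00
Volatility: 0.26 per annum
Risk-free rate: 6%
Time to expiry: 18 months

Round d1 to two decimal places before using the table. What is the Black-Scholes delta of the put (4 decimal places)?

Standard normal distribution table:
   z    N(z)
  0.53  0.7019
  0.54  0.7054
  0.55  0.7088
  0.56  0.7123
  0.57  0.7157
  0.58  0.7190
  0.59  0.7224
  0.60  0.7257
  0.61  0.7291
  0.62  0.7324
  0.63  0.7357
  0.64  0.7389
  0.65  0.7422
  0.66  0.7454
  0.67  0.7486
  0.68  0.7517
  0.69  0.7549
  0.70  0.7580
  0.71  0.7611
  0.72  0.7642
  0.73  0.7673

-0.2709

σ√T = 0.26 × 1.2247 = 0.3184
d₁ = [ln(285/270) + (0.06 + 0.26²/2)·1.5] / 0.3184 = [0.0541 + 0.1407] / 0.3184 = 0.6116 ≈ 0.61
N(d₁) = N(0.61) = 0.7291
Δ_put = N(d₁) − 1 = 0.7291 − 1 = -0.2709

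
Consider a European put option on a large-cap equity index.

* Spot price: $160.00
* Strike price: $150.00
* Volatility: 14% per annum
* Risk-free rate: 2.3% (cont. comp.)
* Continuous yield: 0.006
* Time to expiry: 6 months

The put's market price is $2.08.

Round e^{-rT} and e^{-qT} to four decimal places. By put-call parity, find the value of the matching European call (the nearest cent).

e^(−qT) = e^(−0.006·0.5) = 0.9970;  e^(−rT) = e^(−0.023·0.5) = 0.9886
Put-call parity: C − P = S·e^(−qT) − K·e^(−rT) = 160·0.9970 − 150·0.9886 = 159.5200 − 148.2900 = 11.2300
C = P + (C − P) = 2.08 + (11.2300) = 13.3100

$13.31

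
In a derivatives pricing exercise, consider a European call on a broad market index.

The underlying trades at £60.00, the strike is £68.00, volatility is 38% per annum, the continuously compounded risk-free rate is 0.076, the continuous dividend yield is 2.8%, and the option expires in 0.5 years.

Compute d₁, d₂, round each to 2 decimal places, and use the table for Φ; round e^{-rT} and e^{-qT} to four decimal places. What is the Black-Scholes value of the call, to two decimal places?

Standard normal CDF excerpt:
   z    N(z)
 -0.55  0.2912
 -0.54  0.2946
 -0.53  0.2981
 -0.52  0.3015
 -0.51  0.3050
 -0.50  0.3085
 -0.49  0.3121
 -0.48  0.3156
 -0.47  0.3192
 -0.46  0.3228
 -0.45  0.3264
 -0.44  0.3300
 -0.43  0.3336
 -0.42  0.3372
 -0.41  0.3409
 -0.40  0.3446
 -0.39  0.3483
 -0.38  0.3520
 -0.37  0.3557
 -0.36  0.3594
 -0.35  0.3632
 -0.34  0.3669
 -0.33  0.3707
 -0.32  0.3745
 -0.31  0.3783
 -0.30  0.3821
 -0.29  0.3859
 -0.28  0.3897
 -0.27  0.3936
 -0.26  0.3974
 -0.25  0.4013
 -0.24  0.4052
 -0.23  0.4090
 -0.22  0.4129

T = 0.5;  σ√T = 0.2687
d₁ = [ln(60/68) + (0.076 − 0.028 + ½·0.38²)·0.5] / (σ√T) = (-0.1252 + 0.0601) / 0.2687 = -0.2421 ≈ -0.24
d₂ = -0.2421 − 0.2687 = -0.5108 ≈ -0.51
exp(−qT) = exp(−0.028·0.5) = 0.9861;  exp(−rT) = exp(−0.076·0.5) = 0.9627
N(d₁) = N(-0.24) = 0.4052;  N(d₂) = N(-0.51) = 0.3050
C = 60·0.9861·0.4052 − 68·0.9627·0.3050 = 23.9741 − 19.9664 = 4.0077

£4.01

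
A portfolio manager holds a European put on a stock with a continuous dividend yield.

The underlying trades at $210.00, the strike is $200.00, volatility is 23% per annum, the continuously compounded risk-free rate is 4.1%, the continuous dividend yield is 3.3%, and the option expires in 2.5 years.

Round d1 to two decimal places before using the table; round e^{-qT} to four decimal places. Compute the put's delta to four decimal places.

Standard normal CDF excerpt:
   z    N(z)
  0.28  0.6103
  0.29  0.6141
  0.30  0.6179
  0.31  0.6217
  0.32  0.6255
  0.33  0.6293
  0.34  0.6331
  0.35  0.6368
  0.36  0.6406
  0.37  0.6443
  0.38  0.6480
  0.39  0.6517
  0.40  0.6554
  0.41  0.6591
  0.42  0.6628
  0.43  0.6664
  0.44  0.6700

-0.3275

σ√T = 0.23 × 1.5811 = 0.3637
d₁ = [ln(210/200) + (0.041 − 0.033 + ½·0.23²)·2.5] / (σ√T) = (0.0488 + 0.0861) / 0.3637 = 0.3710 ⇒ 0.37
N(d₁) = N(0.37) = 0.6443
Δ_put = exp(−qT)·(N(d₁) − 1) = 0.9208·(0.6443 − 1) = -0.3275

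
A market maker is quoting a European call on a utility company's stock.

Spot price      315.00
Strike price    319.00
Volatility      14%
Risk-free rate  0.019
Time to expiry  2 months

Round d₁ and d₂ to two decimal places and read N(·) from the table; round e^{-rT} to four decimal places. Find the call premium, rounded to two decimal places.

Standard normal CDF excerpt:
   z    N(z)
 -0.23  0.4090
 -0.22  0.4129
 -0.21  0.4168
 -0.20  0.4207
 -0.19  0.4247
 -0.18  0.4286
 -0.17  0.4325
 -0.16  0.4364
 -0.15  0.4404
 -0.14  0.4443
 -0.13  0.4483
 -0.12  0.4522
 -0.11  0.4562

4.91

T = 0.1667;  σ√T = 0.0572
d₁ = [ln(315/319) + (0.019 + ½·0.14²)·0.1667] / (σ√T) = (-0.0126 + 0.0048) / 0.0572 = -0.1368 ≈ -0.14
d₂ = -0.1368 − 0.0572 = -0.1939 ≈ -0.19
e^(−rT) = e^(−0.019·0.1667) = 0.9968
N(d₁) = N(-0.14) = 0.4443;  N(d₂) = N(-0.19) = 0.4247
C = 315·0.4443 − 319·0.9968·0.4247 = 139.9545 − 135.0458 = 4.9087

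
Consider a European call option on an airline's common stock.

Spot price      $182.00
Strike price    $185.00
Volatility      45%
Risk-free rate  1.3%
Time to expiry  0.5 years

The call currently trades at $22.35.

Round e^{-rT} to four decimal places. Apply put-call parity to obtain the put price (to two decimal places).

$24.15

exp(−rT) = exp(−0.013·0.5) = 0.9935
Put-call parity: C − P = S − K·e^(−rT) = 182 − 185·0.9935 = 182 − 183.7975 = -1.7975
P = C − (C − P) = 22.35 − (-1.7975) = 24.1475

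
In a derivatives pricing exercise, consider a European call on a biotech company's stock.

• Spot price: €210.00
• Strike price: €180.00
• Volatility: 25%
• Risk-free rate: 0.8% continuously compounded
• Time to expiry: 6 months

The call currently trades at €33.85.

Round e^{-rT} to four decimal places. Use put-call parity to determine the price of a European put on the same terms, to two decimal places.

€3.13

exp(−rT) = exp(−0.008·0.5) = 0.9960
Put-call parity: C − P = S − K·e^(−rT) = 210 − 180·0.9960 = 210 − 179.2800 = 30.7200
P = C − (C − P) = 33.85 − (30.7200) = 3.1300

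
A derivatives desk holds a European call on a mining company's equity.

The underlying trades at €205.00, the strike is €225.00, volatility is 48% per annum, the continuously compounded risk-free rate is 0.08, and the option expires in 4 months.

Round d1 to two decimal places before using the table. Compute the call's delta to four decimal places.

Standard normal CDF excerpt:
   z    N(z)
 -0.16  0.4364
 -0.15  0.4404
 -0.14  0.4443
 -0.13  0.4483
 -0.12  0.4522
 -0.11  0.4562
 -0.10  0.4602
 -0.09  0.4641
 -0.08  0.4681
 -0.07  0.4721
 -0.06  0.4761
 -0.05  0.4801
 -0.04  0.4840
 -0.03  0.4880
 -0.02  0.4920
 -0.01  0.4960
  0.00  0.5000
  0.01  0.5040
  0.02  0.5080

0.4602

σ√T = 0.48·√0.3333 = 0.2771
d₁ = [ln(205/225) + (0.08 + 0.48²/2)·0.3333] / 0.2771 = [-0.0931 + 0.0651] / 0.2771 = -0.1011 ≈ -0.10
N(d₁) = N(-0.10) = 0.4602
Δ_call = N(d₁) = 0.4602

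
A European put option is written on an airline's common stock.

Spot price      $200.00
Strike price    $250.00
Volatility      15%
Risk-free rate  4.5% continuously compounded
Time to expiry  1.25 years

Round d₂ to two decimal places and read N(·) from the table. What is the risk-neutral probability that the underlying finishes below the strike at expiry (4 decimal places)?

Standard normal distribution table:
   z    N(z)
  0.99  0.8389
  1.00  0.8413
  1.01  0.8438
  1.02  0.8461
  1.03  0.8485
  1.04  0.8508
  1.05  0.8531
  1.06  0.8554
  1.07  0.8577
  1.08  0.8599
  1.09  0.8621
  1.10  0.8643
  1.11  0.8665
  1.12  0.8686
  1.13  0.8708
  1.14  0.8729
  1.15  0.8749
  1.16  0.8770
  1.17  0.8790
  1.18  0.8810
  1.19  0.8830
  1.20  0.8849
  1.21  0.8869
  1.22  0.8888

0.8599

T = 1.25;  σ√T = 0.1677
d₁ = [ln(200/250) + (0.045 + 0.15²/2)·1.25] / 0.1677 = [-0.2231 + 0.0703] / 0.1677 = -0.9113 → -0.91
d₂ = d₁ − σ√T = -0.9113 − 0.1677 = -1.0790 → -1.08
Pr(exercise) under Q = N(−d₂) = N(1.08) = 0.8599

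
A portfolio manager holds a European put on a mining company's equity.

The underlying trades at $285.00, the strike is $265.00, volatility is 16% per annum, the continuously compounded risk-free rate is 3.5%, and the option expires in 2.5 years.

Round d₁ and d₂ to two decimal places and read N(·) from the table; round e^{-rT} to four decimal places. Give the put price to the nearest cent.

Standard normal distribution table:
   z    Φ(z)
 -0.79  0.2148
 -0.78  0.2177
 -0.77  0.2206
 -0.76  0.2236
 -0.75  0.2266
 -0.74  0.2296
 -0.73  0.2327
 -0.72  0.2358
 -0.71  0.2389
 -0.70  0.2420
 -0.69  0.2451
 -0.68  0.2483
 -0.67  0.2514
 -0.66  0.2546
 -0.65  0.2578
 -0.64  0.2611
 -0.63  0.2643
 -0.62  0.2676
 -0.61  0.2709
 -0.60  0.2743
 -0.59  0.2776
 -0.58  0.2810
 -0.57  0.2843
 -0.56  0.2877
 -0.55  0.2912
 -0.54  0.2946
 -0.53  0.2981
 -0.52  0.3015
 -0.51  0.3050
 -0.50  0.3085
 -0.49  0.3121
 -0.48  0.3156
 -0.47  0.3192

$10.33

T = 2.5;  σ√T = 0.2530
d₁ = [ln(285/265) + (0.035 + 0.16²/2)·2.5] / 0.2530 = [0.0728 + 0.1195] / 0.2530 = 0.7600 ≈ 0.76
d₂ = d₁ − σ√T = 0.7600 − 0.2530 = 0.5070 ≈ 0.51
exp(−rT) = exp(−0.035·2.5) = 0.9162
N(−d₂) = N(-0.51) = 0.3050;  N(−d₁) = N(-0.76) = 0.2236
P = 265·0.9162·0.3050 − 285·0.2236 = 74.0519 − 63.7260 = 10.3259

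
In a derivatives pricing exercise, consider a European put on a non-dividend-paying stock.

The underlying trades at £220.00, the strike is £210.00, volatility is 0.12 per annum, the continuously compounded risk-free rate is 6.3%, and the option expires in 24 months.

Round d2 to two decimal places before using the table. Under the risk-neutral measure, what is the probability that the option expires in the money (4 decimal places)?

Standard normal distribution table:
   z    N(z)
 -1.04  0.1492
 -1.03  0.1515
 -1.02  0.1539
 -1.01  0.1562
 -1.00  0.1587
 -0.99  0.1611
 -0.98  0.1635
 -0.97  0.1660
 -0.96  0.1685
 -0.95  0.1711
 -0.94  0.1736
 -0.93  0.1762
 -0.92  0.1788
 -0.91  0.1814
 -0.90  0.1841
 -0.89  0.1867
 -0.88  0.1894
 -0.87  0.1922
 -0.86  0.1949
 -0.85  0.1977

σ√T = 0.12 × 1.4142 = 0.1697
ln(S/K) + (r + σ²/2)T = ln(220/210) + (0.063 + 0.12²/2)·2 = 0.0465 + 0.1404 = 0.1869
d₁ = 0.1869 / 0.1697 = 1.1014 ≈ 1.10
d₂ = d₁ − σ√T = 1.1014 − 0.1697 = 0.9317 ≈ 0.93
Risk-neutral Pr[S_T < K] = N(−d₂) = N(-0.93) = 0.1762

0.1762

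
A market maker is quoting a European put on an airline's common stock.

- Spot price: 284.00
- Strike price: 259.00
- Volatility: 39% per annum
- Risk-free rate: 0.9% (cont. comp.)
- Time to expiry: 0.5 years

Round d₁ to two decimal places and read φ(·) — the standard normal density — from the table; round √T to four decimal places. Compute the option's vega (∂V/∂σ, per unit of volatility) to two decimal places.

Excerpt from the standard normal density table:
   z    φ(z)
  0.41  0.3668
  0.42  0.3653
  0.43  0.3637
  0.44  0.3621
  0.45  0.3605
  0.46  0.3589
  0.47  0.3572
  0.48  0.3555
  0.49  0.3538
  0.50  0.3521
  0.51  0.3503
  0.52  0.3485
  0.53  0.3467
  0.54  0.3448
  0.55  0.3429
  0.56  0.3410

σ√T = 0.39 × 0.7071 = 0.2758
d₁ = [ln(284/259) + (0.009 + 0.39²/2)·0.5] / 0.2758 = [0.0921 + 0.0425] / 0.2758 = 0.4883 ≈ 0.49
√T = √0.5 = 0.7071
φ(d₁) = φ(0.49) = 0.3538
vega = S·φ(d₁)·√T = 284·0.3538·0.7071 = 71.0488

71.05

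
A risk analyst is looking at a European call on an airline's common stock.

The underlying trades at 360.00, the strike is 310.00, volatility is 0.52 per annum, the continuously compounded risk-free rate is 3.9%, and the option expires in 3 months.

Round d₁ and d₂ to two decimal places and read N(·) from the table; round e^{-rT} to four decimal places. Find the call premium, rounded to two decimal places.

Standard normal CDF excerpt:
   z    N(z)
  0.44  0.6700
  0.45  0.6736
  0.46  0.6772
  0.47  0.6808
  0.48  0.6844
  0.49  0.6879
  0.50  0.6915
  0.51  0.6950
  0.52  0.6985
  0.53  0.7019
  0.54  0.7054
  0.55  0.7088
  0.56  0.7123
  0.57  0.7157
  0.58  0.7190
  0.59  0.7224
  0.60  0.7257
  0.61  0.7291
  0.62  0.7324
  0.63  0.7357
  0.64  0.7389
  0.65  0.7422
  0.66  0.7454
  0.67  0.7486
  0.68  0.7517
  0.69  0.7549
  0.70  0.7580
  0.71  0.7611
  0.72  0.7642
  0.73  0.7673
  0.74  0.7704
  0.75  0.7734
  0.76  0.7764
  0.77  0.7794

67.24

T = 0.25;  σ√T = 0.2600
d₁ = [ln(360/310) + (0.039 + 0.52²/2)·0.25] / 0.2600 = [0.1495 + 0.0436] / 0.2600 = 0.7426 which rounds to 0.74
d₂ = d₁ − σ√T = 0.7426 − 0.2600 = 0.4826 which rounds to 0.48
exp(−rT) = exp(−0.039·0.25) = 0.9903
C = 360·N(0.74) − 310·0.9903·N(0.48) = 360·0.7704 − 310·0.9903·0.6844 = 277.3440 − 210.1060 = 67.2380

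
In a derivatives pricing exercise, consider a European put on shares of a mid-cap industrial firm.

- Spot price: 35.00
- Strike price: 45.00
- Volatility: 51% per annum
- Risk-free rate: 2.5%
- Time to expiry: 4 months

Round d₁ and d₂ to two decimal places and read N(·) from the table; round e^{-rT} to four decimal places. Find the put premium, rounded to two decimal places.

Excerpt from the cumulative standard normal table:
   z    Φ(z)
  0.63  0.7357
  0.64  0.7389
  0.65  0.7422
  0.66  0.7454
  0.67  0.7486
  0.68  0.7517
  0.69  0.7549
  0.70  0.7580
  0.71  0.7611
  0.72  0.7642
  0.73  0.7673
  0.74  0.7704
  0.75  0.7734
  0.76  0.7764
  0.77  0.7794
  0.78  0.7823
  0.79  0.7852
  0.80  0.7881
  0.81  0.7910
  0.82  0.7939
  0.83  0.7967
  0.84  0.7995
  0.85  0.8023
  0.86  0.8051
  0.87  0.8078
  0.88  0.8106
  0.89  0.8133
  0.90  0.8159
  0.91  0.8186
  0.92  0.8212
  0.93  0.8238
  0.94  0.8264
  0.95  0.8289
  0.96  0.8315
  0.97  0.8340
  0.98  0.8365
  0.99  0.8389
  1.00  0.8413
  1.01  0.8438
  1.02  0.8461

σ√T = 0.51·√0.3333 = 0.2944
ln(S/K) + (r + σ²/2)T = ln(35/45) + (0.025 + 0.51²/2)·0.3333 = -0.2513 + 0.0517 = -0.1996
d₁ = -0.1996 / 0.2944 = -0.6780 ≈ -0.68
d₂ = d₁ − σ√T = -0.6780 − 0.2944 = -0.9724 ≈ -0.97
exp(−rT) = exp(−0.025·0.3333) = 0.9917
N(−d₂) = N(0.97) = 0.8340;  N(−d₁) = N(0.68) = 0.7517
P = 45·0.9917·0.8340 − 35·0.7517 = 37.2185 − 26.3095 = 10.9090

10.91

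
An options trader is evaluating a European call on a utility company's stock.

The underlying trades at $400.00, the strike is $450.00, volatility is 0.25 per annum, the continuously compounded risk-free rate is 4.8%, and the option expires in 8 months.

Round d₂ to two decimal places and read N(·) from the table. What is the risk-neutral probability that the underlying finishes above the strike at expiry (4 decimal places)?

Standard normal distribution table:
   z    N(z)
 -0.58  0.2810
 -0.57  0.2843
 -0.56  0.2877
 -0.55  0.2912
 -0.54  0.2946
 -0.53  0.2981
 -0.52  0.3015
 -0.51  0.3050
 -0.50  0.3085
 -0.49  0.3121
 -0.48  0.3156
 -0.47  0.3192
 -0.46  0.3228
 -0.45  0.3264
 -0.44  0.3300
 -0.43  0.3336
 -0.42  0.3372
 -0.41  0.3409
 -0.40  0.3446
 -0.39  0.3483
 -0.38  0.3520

σ√T = 0.25·√0.6667 = 0.2041
d₁ = [ln(400/450) + (0.048 + 0.25²/2)·0.6667] / 0.2041 = [-0.1178 + 0.0528] / 0.2041 = -0.3182 ≈ -0.32
d₂ = d₁ − σ√T = -0.3182 − 0.2041 = -0.5223 ≈ -0.52
Risk-neutral Pr[S_T > K] = N(d₂) = N(-0.52) = 0.3015

0.3015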